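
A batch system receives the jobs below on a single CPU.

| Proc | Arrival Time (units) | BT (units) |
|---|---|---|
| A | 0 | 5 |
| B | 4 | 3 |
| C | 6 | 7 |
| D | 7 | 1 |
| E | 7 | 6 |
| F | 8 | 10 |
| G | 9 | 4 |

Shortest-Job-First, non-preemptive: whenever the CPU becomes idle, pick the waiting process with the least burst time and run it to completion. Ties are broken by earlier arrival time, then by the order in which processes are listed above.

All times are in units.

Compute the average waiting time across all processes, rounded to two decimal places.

Schedule: | A 0-5 | B 5-8 | D 8-9 | G 9-13 | E 13-19 | C 19-26 | F 26-36 |
Completion: A=5  B=8  C=26  D=9  E=19  F=36  G=13
Waiting times: A=0, B=1, C=13, D=1, E=6, F=18, G=0
Average waiting = (0+1+13+1+6+18+0) / 7 = 39/7 = 5.57

5.57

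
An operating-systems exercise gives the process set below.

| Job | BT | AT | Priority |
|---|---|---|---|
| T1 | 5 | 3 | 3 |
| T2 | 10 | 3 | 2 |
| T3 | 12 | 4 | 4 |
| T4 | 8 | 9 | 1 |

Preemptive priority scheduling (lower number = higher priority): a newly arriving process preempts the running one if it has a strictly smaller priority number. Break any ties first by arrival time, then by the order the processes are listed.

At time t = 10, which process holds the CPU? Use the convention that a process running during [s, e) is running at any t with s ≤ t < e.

T4

Timeline: | idle 0-3 | T2 3-9 | T4 9-17 | T2 17-21 | T1 21-26 | T3 26-38 |
Completion: T1=26  T2=21  T3=38  T4=17
Turnaround (C−A): T1=23  T2=18  T3=34  T4=8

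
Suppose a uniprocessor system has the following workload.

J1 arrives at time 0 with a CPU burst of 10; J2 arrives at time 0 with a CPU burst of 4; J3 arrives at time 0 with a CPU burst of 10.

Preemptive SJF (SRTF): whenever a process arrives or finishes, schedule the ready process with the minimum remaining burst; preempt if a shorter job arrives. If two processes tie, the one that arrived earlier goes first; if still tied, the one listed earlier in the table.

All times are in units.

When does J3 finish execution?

24

Schedule: | J2 0-4 | J1 4-14 | J3 14-24 |
Completion: J1=14  J2=4  J3=24
Turnaround (C−A): J1=14  J2=4  J3=24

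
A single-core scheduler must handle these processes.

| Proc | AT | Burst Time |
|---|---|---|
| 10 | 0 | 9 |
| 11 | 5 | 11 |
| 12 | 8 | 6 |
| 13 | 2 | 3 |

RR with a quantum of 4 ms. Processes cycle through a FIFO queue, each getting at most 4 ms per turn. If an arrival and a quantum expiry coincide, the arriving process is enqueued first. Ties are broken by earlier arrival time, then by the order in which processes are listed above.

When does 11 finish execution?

29

Timeline: | 10 0-4 | 13 4-7 | 10 7-11 | 11 11-15 | 12 15-19 | 10 19-20 | 11 20-24 | 12 24-26 | 11 26-29 |
Completion: 10=20  11=29  12=26  13=7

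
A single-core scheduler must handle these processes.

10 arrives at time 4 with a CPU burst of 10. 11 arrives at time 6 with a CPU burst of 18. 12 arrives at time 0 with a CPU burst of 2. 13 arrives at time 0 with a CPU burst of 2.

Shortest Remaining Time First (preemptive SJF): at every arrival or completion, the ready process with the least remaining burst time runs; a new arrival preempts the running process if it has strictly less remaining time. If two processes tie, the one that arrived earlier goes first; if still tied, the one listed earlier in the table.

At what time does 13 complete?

4

Gantt: | 12 0-2 | 13 2-4 | 10 4-14 | 11 14-32 |
Completion: 10=14  11=32  12=2  13=4
Turnaround (C−A): 10=10  11=26  12=2  13=4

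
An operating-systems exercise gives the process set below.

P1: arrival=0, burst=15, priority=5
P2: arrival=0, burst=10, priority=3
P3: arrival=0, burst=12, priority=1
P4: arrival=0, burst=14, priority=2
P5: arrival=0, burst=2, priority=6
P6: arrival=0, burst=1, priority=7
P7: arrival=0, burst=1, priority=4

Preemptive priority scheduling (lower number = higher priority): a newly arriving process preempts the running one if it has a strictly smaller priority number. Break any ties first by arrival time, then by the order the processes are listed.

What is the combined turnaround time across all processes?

272

Schedule: | P3 0-12 | P4 12-26 | P2 26-36 | P7 36-37 | P1 37-52 | P5 52-54 | P6 54-55 |
Completion: P1=52  P2=36  P3=12  P4=26  P5=54  P6=55  P7=37
Turnaround = completion − arrival: P1=52, P2=36, P3=12, P4=26, P5=54, P6=55, P7=37
Total turnaround = 52 + 36 + 12 + 26 + 54 + 55 + 37 = 272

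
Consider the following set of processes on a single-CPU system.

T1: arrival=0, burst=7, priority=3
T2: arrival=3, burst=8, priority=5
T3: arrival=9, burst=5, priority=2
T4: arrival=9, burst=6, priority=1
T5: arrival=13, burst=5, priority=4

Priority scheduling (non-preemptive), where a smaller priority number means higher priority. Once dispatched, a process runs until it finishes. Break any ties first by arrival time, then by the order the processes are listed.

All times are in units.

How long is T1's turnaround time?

Schedule: | T1 0-7 | T2 7-15 | T4 15-21 | T3 21-26 | T5 26-31 |
Completion: T1=7  T2=15  T3=26  T4=21  T5=31
Turnaround (C−A): T1=7  T2=12  T3=17  T4=12  T5=18
Turnaround(T1) = completion − arrival = 7 − 0 = 7

7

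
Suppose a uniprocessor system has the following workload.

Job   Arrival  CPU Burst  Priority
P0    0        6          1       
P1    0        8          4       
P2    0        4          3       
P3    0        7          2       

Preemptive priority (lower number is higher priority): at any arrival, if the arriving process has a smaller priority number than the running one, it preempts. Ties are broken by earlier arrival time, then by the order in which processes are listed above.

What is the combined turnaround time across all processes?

Timeline: | P0 0-6 | P3 6-13 | P2 13-17 | P1 17-25 |
Completion: P0=6  P1=25  P2=17  P3=13
Turnaround = completion − arrival: P0=6, P1=25, P2=17, P3=13
Total turnaround = 6 + 25 + 17 + 13 = 61

61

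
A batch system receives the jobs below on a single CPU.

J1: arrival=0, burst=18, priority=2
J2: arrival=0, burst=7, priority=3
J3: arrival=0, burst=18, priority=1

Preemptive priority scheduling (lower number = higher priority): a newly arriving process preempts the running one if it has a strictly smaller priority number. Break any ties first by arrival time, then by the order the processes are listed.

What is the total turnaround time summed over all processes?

Schedule: | J3 0-18 | J1 18-36 | J2 36-43 |
Completion: J1=36  J2=43  J3=18
Turnaround = completion − arrival: J1=36, J2=43, J3=18
Total turnaround = 36 + 43 + 18 = 97

97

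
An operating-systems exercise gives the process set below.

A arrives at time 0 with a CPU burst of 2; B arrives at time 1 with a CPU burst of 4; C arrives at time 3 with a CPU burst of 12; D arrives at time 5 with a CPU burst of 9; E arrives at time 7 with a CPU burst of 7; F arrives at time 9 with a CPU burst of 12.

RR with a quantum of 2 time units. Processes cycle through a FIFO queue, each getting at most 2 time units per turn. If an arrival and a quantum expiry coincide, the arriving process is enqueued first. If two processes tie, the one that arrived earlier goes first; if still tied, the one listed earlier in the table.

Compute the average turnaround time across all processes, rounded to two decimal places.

Timeline: | A 0-2 | B 2-4 | C 4-6 | B 6-8 | D 8-10 | C 10-12 | E 12-14 | F 14-16 | D 16-18 | C 18-20 | E 20-22 | F 22-24 | D 24-26 | C 26-28 | E 28-30 | F 30-32 | D 32-34 | C 34-36 | E 36-37 | F 37-39 | D 39-40 | C 40-42 | F 42-46 |
Completion: A=2  B=8  C=42  D=40  E=37  F=46
Turnaround times: A=2, B=7, C=39, D=35, E=30, F=37
Average turnaround = (2+7+39+35+30+37) / 6 = 150/6 = 25.00

25.00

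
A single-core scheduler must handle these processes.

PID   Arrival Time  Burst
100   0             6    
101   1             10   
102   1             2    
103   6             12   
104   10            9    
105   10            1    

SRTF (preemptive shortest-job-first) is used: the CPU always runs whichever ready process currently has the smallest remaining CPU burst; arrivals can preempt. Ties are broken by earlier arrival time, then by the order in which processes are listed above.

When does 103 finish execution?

40

Timeline: | 100 0-1 | 102 1-3 | 100 3-8 | 101 8-10 | 105 10-11 | 101 11-19 | 104 19-28 | 103 28-40 |
Completion: 100=8  101=19  102=3  103=40  104=28  105=11
Turnaround (C−A): 100=8  101=18  102=2  103=34  104=18  105=1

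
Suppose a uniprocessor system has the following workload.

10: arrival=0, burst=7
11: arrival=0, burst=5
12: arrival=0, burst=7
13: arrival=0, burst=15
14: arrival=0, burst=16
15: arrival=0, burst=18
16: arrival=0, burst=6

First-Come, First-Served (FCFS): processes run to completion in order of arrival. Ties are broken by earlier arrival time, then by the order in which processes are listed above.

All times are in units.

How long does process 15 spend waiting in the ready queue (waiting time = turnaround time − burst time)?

50

Timeline: | 10 0-7 | 11 7-12 | 12 12-19 | 13 19-34 | 14 34-50 | 15 50-68 | 16 68-74 |
Completion: 10=7  11=12  12=19  13=34  14=50  15=68  16=74
Waiting(15) = turnaround − burst = 68 − 18 = 50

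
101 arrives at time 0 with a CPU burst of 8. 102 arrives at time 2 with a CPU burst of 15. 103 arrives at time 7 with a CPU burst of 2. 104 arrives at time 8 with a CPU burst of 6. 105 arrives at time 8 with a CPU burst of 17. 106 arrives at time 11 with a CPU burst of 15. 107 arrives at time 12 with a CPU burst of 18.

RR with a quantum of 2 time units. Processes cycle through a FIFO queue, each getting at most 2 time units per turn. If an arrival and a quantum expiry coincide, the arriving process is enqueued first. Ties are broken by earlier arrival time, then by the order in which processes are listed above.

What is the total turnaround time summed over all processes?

319

Schedule: | 101 0-2 | 102 2-4 | 101 4-6 | 102 6-8 | 101 8-10 | 103 10-12 | 104 12-14 | 105 14-16 | 102 16-18 | 101 18-20 | 106 20-22 | 107 22-24 | 104 24-26 | 105 26-28 | 102 28-30 | 106 30-32 | 107 32-34 | 104 34-36 | 105 36-38 | 102 38-40 | 106 40-42 | 107 42-44 | 105 44-46 | 102 46-48 | 106 48-50 | 107 50-52 | 105 52-54 | 102 54-56 | 106 56-58 | 107 58-60 | 105 60-62 | 102 62-63 | 106 63-65 | 107 65-67 | 105 67-69 | 106 69-71 | 107 71-73 | 105 73-75 | 106 75-76 | 107 76-78 | 105 78-79 | 107 79-81 |
Completion: 101=20  102=63  103=12  104=36  105=79  106=76  107=81
Turnaround (C−A): 101=20  102=61  103=5  104=28  105=71  106=65  107=69
Turnaround = completion − arrival: 101=20, 102=61, 103=5, 104=28, 105=71, 106=65, 107=69
Total turnaround = 20 + 61 + 5 + 28 + 71 + 65 + 69 = 319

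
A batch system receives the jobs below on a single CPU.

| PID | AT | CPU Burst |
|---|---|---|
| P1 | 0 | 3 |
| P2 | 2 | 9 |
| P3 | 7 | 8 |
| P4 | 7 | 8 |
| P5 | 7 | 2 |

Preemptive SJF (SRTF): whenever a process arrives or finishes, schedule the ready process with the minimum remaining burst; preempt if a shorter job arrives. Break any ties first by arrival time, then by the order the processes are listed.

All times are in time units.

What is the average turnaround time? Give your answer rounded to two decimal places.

Timeline: | P1 0-3 | P2 3-7 | P5 7-9 | P2 9-14 | P3 14-22 | P4 22-30 |
Completion: P1=3  P2=14  P3=22  P4=30  P5=9
Turnaround (C−A): P1=3  P2=12  P3=15  P4=23  P5=2
Turnaround times: P1=3, P2=12, P3=15, P4=23, P5=2
Average turnaround = (3+12+15+23+2) / 5 = 55/5 = 11.00

11.00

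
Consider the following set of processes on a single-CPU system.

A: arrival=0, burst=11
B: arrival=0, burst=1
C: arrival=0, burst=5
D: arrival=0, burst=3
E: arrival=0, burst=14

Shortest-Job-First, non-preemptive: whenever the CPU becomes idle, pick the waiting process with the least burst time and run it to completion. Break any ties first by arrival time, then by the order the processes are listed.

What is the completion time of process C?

9

Timeline: | B 0-1 | D 1-4 | C 4-9 | A 9-20 | E 20-34 |
Completion: A=20  B=1  C=9  D=4  E=34
Turnaround (C−A): A=20  B=1  C=9  D=4  E=34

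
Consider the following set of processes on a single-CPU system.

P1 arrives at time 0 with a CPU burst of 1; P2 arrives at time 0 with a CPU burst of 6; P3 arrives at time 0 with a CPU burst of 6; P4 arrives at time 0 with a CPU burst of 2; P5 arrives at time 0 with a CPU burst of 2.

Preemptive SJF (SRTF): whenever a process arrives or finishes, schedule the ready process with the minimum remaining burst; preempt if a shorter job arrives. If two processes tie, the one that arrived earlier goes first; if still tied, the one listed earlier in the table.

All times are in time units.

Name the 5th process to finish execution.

Gantt: | P1 0-1 | P4 1-3 | P5 3-5 | P2 5-11 | P3 11-17 |
Completion: P1=1  P2=11  P3=17  P4=3  P5=5
Turnaround (C−A): P1=1  P2=11  P3=17  P4=3  P5=5
Finish order: P1 → P4 → P5 → P2 → P3

P3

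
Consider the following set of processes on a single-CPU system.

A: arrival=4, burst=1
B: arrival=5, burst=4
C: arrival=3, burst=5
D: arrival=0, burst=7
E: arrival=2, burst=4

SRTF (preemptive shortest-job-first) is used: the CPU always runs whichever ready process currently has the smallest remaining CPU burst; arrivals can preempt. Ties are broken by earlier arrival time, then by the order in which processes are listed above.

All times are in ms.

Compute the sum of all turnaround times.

46

Timeline: | D 0-2 | E 2-4 | A 4-5 | E 5-7 | B 7-11 | D 11-16 | C 16-21 |
Completion: A=5  B=11  C=21  D=16  E=7
Turnaround (C−A): A=1  B=6  C=18  D=16  E=5
Turnaround = completion − arrival: A=1, B=6, C=18, D=16, E=5
Total turnaround = 1 + 6 + 18 + 16 + 5 = 46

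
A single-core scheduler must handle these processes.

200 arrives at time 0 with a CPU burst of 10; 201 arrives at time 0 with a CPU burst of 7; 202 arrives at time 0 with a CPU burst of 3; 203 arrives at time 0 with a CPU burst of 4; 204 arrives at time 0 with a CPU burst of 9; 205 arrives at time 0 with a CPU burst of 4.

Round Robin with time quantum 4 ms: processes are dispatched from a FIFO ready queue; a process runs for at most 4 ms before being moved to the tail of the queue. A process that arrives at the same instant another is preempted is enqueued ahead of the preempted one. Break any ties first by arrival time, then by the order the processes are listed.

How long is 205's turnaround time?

23

Gantt: | 200 0-4 | 201 4-8 | 202 8-11 | 203 11-15 | 204 15-19 | 205 19-23 | 200 23-27 | 201 27-30 | 204 30-34 | 200 34-36 | 204 36-37 |
Completion: 200=36  201=30  202=11  203=15  204=37  205=23
Turnaround (C−A): 200=36  201=30  202=11  203=15  204=37  205=23
Turnaround(205) = completion − arrival = 23 − 0 = 23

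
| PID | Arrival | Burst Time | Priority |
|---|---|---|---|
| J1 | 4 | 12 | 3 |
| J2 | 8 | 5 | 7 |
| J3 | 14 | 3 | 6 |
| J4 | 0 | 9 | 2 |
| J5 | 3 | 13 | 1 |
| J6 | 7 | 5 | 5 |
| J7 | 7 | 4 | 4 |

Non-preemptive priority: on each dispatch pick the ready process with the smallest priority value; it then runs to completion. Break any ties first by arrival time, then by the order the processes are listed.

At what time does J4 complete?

9

Timeline: | J4 0-9 | J5 9-22 | J1 22-34 | J7 34-38 | J6 38-43 | J3 43-46 | J2 46-51 |
Completion: J1=34  J2=51  J3=46  J4=9  J5=22  J6=43  J7=38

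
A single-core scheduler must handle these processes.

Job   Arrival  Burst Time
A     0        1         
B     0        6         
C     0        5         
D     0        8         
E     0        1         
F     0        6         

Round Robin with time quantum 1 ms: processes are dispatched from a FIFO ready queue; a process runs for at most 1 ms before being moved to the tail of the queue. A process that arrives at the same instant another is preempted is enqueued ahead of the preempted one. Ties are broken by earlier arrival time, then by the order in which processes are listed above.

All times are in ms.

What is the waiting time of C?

15

Gantt: | A 0-1 | B 1-2 | C 2-3 | D 3-4 | E 4-5 | F 5-6 | B 6-7 | C 7-8 | D 8-9 | F 9-10 | B 10-11 | C 11-12 | D 12-13 | F 13-14 | B 14-15 | C 15-16 | D 16-17 | F 17-18 | B 18-19 | C 19-20 | D 20-21 | F 21-22 | B 22-23 | D 23-24 | F 24-25 | D 25-27 |
Completion: A=1  B=23  C=20  D=27  E=5  F=25
Waiting(C) = turnaround − burst = 20 − 5 = 15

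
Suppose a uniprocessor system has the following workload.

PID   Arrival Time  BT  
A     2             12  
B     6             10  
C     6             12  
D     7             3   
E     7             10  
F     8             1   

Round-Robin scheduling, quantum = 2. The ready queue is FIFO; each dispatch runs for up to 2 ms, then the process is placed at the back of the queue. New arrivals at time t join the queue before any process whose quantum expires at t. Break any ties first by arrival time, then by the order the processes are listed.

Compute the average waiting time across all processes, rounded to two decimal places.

Gantt: | idle 0-2 | A 2-6 | B 6-8 | C 8-10 | A 10-12 | D 12-14 | E 14-16 | F 16-17 | B 17-19 | C 19-21 | A 21-23 | D 23-24 | E 24-26 | B 26-28 | C 28-30 | A 30-32 | E 32-34 | B 34-36 | C 36-38 | A 38-40 | E 40-42 | B 42-44 | C 44-46 | E 46-48 | C 48-50 |
Completion: A=40  B=44  C=50  D=24  E=48  F=17
Turnaround (C−A): A=38  B=38  C=44  D=17  E=41  F=9
Waiting times: A=26, B=28, C=32, D=14, E=31, F=8
Average waiting = (26+28+32+14+31+8) / 6 = 139/6 = 23.17

23.17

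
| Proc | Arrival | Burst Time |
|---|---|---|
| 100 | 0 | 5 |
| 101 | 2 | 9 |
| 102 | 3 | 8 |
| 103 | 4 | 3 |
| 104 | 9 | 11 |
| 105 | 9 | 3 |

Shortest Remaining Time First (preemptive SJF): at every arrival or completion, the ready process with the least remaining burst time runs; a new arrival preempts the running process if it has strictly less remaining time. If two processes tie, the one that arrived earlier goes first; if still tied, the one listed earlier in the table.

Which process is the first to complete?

Timeline: | 100 0-5 | 103 5-8 | 102 8-9 | 105 9-12 | 102 12-19 | 101 19-28 | 104 28-39 |
Completion: 100=5  101=28  102=19  103=8  104=39  105=12
Turnaround (C−A): 100=5  101=26  102=16  103=4  104=30  105=3
Finish order: 100 → 103 → 105 → 102 → 101 → 104

100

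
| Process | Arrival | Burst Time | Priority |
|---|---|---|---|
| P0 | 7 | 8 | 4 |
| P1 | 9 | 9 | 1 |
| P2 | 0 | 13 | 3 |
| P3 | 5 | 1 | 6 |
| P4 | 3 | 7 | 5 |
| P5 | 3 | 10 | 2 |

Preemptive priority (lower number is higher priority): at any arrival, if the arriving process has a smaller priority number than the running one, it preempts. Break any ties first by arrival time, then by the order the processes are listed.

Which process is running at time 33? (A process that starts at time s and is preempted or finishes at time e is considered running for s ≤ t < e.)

Schedule: | P2 0-3 | P5 3-9 | P1 9-18 | P5 18-22 | P2 22-32 | P0 32-40 | P4 40-47 | P3 47-48 |
Completion: P0=40  P1=18  P2=32  P3=48  P4=47  P5=22

P0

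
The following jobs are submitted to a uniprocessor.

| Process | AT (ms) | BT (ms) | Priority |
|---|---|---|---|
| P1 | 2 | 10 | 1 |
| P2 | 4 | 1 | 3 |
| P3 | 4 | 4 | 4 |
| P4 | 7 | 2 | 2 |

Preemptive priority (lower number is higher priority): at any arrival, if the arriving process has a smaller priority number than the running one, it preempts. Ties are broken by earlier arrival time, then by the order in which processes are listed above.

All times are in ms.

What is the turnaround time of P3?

15

Timeline: | idle 0-2 | P1 2-12 | P4 12-14 | P2 14-15 | P3 15-19 |
Completion: P1=12  P2=15  P3=19  P4=14
Turnaround (C−A): P1=10  P2=11  P3=15  P4=7
Turnaround(P3) = completion − arrival = 19 − 4 = 15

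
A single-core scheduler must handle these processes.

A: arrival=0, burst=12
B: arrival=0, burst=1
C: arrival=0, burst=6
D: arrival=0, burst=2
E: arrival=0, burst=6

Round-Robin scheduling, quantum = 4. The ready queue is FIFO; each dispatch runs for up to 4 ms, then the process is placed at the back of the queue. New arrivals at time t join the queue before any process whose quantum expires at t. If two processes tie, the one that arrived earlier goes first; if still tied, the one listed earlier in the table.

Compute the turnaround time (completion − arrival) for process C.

Timeline: | A 0-4 | B 4-5 | C 5-9 | D 9-11 | E 11-15 | A 15-19 | C 19-21 | E 21-23 | A 23-27 |
Completion: A=27  B=5  C=21  D=11  E=23
Turnaround (C−A): A=27  B=5  C=21  D=11  E=23
Turnaround(C) = completion − arrival = 21 − 0 = 21

21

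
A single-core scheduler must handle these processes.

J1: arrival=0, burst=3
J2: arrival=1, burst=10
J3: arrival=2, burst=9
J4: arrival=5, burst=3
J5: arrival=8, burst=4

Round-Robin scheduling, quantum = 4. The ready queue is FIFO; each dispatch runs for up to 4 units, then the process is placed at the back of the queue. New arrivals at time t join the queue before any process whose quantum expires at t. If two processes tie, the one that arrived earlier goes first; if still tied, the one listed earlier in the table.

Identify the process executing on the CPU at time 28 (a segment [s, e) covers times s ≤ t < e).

J3

Gantt: | J1 0-3 | J2 3-7 | J3 7-11 | J4 11-14 | J2 14-18 | J5 18-22 | J3 22-26 | J2 26-28 | J3 28-29 |
Completion: J1=3  J2=28  J3=29  J4=14  J5=22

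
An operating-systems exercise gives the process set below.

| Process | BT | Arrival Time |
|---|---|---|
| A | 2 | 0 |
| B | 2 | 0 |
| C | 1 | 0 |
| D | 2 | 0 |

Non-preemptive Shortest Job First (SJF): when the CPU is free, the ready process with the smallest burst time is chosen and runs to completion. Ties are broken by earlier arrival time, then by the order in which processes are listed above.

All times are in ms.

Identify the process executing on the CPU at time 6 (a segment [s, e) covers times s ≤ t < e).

Timeline: | C 0-1 | A 1-3 | B 3-5 | D 5-7 |
Completion: A=3  B=5  C=1  D=7

D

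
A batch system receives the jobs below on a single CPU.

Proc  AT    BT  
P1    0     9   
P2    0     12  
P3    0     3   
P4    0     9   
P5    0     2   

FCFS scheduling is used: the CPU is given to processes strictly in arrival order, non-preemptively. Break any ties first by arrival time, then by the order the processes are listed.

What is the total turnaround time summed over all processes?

122

Timeline: | P1 0-9 | P2 9-21 | P3 21-24 | P4 24-33 | P5 33-35 |
Completion: P1=9  P2=21  P3=24  P4=33  P5=35
Turnaround (C−A): P1=9  P2=21  P3=24  P4=33  P5=35
Turnaround = completion − arrival: P1=9, P2=21, P3=24, P4=33, P5=35
Total turnaround = 9 + 21 + 24 + 33 + 35 = 122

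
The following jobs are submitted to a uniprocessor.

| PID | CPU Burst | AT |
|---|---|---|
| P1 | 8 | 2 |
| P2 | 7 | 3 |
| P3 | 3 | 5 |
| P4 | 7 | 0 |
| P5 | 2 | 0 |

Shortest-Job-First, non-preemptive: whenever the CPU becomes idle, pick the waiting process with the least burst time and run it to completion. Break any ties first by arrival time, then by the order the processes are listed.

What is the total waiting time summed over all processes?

Timeline: | P5 0-2 | P4 2-9 | P3 9-12 | P2 12-19 | P1 19-27 |
Completion: P1=27  P2=19  P3=12  P4=9  P5=2
Waiting = turnaround − burst: P1=17, P2=9, P3=4, P4=2, P5=0
Total waiting = 17 + 9 + 4 + 2 + 0 = 32

32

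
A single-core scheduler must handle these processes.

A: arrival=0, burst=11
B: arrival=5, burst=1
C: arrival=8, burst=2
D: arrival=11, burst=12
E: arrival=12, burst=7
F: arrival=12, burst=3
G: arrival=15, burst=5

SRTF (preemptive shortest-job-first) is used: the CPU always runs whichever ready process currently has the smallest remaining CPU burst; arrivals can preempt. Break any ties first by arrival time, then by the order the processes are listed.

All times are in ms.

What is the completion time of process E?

Timeline: | A 0-5 | B 5-6 | A 6-8 | C 8-10 | A 10-14 | F 14-17 | G 17-22 | E 22-29 | D 29-41 |
Completion: A=14  B=6  C=10  D=41  E=29  F=17  G=22

29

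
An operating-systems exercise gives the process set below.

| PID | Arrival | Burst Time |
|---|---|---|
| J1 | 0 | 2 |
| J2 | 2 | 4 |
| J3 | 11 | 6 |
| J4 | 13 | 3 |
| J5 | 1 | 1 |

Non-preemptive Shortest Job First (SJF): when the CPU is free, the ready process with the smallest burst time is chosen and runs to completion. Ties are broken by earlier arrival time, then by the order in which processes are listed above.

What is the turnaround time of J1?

Timeline: | J1 0-2 | J5 2-3 | J2 3-7 | idle 7-11 | J3 11-17 | J4 17-20 |
Completion: J1=2  J2=7  J3=17  J4=20  J5=3
Turnaround(J1) = completion − arrival = 2 − 0 = 2

2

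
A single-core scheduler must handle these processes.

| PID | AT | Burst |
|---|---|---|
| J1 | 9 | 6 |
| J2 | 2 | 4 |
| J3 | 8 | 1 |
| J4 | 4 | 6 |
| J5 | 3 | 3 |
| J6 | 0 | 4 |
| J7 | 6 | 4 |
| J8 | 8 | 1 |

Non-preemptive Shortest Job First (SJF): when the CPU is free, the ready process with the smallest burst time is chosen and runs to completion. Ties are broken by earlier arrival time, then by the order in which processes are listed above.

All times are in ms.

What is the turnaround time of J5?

4

Gantt: | J6 0-4 | J5 4-7 | J2 7-11 | J3 11-12 | J8 12-13 | J7 13-17 | J4 17-23 | J1 23-29 |
Completion: J1=29  J2=11  J3=12  J4=23  J5=7  J6=4  J7=17  J8=13
Turnaround(J5) = completion − arrival = 7 − 3 = 4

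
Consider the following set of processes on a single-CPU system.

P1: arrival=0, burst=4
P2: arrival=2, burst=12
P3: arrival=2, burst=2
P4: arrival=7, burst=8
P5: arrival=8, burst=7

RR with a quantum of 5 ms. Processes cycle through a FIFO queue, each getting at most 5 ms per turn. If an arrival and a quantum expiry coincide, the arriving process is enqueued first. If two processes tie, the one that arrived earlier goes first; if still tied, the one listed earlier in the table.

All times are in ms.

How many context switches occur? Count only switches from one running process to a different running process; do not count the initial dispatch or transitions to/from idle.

Gantt: | P1 0-4 | P2 4-9 | P3 9-11 | P4 11-16 | P5 16-21 | P2 21-26 | P4 26-29 | P5 29-31 | P2 31-33 |
Completion: P1=4  P2=33  P3=11  P4=29  P5=31

8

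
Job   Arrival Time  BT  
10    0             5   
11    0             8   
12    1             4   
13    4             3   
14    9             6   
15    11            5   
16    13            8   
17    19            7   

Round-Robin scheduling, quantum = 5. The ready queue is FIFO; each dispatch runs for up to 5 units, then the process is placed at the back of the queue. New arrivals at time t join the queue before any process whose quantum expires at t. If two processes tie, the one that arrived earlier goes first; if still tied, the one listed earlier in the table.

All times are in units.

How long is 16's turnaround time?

Schedule: | 10 0-5 | 11 5-10 | 12 10-14 | 13 14-17 | 14 17-22 | 11 22-25 | 15 25-30 | 16 30-35 | 17 35-40 | 14 40-41 | 16 41-44 | 17 44-46 |
Completion: 10=5  11=25  12=14  13=17  14=41  15=30  16=44  17=46
Turnaround (C−A): 10=5  11=25  12=13  13=13  14=32  15=19  16=31  17=27
Turnaround(16) = completion − arrival = 44 − 13 = 31

31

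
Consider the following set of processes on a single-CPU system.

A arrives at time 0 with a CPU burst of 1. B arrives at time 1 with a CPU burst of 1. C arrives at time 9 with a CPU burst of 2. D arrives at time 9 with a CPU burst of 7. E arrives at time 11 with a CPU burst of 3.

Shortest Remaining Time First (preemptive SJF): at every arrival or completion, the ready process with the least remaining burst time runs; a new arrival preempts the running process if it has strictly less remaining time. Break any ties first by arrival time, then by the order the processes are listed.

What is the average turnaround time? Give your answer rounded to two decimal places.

Schedule: | A 0-1 | B 1-2 | idle 2-9 | C 9-11 | E 11-14 | D 14-21 |
Completion: A=1  B=2  C=11  D=21  E=14
Turnaround (C−A): A=1  B=1  C=2  D=12  E=3
Turnaround times: A=1, B=1, C=2, D=12, E=3
Average turnaround = (1+1+2+12+3) / 5 = 19/5 = 3.80

3.80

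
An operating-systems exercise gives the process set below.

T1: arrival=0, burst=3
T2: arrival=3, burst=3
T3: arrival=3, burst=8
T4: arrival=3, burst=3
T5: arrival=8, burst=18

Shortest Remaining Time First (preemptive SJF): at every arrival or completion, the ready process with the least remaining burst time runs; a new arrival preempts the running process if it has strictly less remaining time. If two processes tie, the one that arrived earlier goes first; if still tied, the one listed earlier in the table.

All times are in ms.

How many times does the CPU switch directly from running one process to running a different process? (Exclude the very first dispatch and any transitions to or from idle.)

4

Timeline: | T1 0-3 | T2 3-6 | T4 6-9 | T3 9-17 | T5 17-35 |
Completion: T1=3  T2=6  T3=17  T4=9  T5=35
Turnaround (C−A): T1=3  T2=3  T3=14  T4=6  T5=27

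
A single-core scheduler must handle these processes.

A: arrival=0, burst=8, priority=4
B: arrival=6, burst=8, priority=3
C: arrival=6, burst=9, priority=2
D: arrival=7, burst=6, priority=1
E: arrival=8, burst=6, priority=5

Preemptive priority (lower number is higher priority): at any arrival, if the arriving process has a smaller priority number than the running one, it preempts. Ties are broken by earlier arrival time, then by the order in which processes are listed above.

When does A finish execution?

31

Timeline: | A 0-6 | C 6-7 | D 7-13 | C 13-21 | B 21-29 | A 29-31 | E 31-37 |
Completion: A=31  B=29  C=21  D=13  E=37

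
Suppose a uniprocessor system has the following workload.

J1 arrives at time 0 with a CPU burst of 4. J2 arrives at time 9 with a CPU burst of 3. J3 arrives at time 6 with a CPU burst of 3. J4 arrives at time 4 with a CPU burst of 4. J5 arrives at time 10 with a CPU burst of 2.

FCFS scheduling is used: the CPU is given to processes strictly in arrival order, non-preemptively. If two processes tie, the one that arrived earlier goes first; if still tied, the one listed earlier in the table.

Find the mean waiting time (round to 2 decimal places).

1.60

Schedule: | J1 0-4 | J4 4-8 | J3 8-11 | J2 11-14 | J5 14-16 |
Completion: J1=4  J2=14  J3=11  J4=8  J5=16
Turnaround (C−A): J1=4  J2=5  J3=5  J4=4  J5=6
Waiting times: J1=0, J2=2, J3=2, J4=0, J5=4
Average waiting = (0+2+2+0+4) / 5 = 8/5 = 1.60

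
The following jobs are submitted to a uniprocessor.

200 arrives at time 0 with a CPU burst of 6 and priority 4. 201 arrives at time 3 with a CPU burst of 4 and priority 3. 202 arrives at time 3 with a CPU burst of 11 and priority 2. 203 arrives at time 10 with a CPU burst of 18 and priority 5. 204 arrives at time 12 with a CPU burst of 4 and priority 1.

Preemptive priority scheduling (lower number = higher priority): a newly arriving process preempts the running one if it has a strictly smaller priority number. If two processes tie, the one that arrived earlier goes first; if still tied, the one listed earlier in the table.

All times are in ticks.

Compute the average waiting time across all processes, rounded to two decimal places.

Timeline: | 200 0-3 | 202 3-12 | 204 12-16 | 202 16-18 | 201 18-22 | 200 22-25 | 203 25-43 |
Completion: 200=25  201=22  202=18  203=43  204=16
Turnaround (C−A): 200=25  201=19  202=15  203=33  204=4
Waiting times: 200=19, 201=15, 202=4, 203=15, 204=0
Average waiting = (19+15+4+15+0) / 5 = 53/5 = 10.60

10.60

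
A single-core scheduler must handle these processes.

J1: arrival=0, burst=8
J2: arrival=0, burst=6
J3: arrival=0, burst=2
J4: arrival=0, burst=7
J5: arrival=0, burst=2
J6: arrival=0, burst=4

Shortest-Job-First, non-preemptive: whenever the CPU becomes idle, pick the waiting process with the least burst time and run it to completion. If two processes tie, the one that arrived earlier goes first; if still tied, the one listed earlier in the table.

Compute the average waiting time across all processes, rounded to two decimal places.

Gantt: | J3 0-2 | J5 2-4 | J6 4-8 | J2 8-14 | J4 14-21 | J1 21-29 |
Completion: J1=29  J2=14  J3=2  J4=21  J5=4  J6=8
Turnaround (C−A): J1=29  J2=14  J3=2  J4=21  J5=4  J6=8
Waiting times: J1=21, J2=8, J3=0, J4=14, J5=2, J6=4
Average waiting = (21+8+0+14+2+4) / 6 = 49/6 = 8.17

8.17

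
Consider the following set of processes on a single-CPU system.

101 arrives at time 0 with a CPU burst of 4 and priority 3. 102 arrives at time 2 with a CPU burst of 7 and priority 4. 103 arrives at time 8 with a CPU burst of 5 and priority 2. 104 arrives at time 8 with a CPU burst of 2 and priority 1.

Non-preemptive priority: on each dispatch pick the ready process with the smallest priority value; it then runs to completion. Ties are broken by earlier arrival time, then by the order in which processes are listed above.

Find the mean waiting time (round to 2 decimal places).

2.50

Timeline: | 101 0-4 | 102 4-11 | 104 11-13 | 103 13-18 |
Completion: 101=4  102=11  103=18  104=13
Turnaround (C−A): 101=4  102=9  103=10  104=5
Waiting times: 101=0, 102=2, 103=5, 104=3
Average waiting = (0+2+5+3) / 4 = 10/4 = 2.50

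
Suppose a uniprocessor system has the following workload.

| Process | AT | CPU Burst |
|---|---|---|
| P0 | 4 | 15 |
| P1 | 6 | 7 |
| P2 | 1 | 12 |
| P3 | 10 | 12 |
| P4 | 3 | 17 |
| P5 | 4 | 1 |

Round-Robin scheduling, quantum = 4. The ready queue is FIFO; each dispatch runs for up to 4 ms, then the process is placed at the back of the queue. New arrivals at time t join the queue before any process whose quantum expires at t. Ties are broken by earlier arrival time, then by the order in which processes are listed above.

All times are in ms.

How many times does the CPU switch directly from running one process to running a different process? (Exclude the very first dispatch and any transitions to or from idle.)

17

Gantt: | idle 0-1 | P2 1-5 | P4 5-9 | P0 9-13 | P5 13-14 | P2 14-18 | P1 18-22 | P4 22-26 | P3 26-30 | P0 30-34 | P2 34-38 | P1 38-41 | P4 41-45 | P3 45-49 | P0 49-53 | P4 53-57 | P3 57-61 | P0 61-64 | P4 64-65 |
Completion: P0=64  P1=41  P2=38  P3=61  P4=65  P5=14
Turnaround (C−A): P0=60  P1=35  P2=37  P3=51  P4=62  P5=10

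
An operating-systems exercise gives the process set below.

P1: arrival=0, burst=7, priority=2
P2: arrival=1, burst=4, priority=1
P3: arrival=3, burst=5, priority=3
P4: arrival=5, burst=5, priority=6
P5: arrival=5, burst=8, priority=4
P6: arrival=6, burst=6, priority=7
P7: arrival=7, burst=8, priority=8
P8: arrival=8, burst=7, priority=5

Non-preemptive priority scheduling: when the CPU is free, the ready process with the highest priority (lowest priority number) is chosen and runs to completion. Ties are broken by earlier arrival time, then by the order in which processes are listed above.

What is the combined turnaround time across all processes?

Schedule: | P1 0-7 | P2 7-11 | P3 11-16 | P5 16-24 | P8 24-31 | P4 31-36 | P6 36-42 | P7 42-50 |
Completion: P1=7  P2=11  P3=16  P4=36  P5=24  P6=42  P7=50  P8=31
Turnaround (C−A): P1=7  P2=10  P3=13  P4=31  P5=19  P6=36  P7=43  P8=23
Turnaround = completion − arrival: P1=7, P2=10, P3=13, P4=31, P5=19, P6=36, P7=43, P8=23
Total turnaround = 7 + 10 + 13 + 31 + 19 + 36 + 43 + 23 = 182

182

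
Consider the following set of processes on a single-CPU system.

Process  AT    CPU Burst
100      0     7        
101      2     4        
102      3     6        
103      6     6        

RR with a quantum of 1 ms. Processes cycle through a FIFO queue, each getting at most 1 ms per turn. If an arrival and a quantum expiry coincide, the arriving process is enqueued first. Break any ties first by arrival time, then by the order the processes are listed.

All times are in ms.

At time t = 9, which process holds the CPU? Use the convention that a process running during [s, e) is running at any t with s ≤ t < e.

101

Timeline: | 100 0-2 | 101 2-3 | 100 3-4 | 102 4-5 | 101 5-6 | 100 6-7 | 102 7-8 | 103 8-9 | 101 9-10 | 100 10-11 | 102 11-12 | 103 12-13 | 101 13-14 | 100 14-15 | 102 15-16 | 103 16-17 | 100 17-18 | 102 18-19 | 103 19-20 | 102 20-21 | 103 21-23 |
Completion: 100=18  101=14  102=21  103=23
Turnaround (C−A): 100=18  101=12  102=18  103=17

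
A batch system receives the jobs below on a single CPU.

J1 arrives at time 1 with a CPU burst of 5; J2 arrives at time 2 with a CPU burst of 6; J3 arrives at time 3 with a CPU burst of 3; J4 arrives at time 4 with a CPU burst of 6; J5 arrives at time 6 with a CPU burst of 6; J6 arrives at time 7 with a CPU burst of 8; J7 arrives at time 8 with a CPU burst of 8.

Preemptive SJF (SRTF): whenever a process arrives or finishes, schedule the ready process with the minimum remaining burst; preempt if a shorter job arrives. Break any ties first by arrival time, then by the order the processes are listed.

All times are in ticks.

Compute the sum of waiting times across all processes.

83

Schedule: | idle 0-1 | J1 1-6 | J3 6-9 | J2 9-15 | J4 15-21 | J5 21-27 | J6 27-35 | J7 35-43 |
Completion: J1=6  J2=15  J3=9  J4=21  J5=27  J6=35  J7=43
Turnaround (C−A): J1=5  J2=13  J3=6  J4=17  J5=21  J6=28  J7=35
Waiting = turnaround − burst: J1=0, J2=7, J3=3, J4=11, J5=15, J6=20, J7=27
Total waiting = 0 + 7 + 3 + 11 + 15 + 20 + 27 = 83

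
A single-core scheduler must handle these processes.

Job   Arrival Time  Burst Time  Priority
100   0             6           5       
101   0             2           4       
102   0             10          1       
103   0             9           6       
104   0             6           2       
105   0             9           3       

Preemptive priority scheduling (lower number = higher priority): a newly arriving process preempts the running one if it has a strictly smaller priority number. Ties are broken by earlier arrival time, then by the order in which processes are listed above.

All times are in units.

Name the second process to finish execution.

Gantt: | 102 0-10 | 104 10-16 | 105 16-25 | 101 25-27 | 100 27-33 | 103 33-42 |
Completion: 100=33  101=27  102=10  103=42  104=16  105=25
Turnaround (C−A): 100=33  101=27  102=10  103=42  104=16  105=25
Finish order: 102 → 104 → 105 → 101 → 100 → 103

104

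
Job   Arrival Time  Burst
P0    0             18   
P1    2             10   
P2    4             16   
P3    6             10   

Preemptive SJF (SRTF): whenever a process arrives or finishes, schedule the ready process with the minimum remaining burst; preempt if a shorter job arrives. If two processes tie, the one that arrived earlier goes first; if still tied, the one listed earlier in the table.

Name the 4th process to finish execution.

Timeline: | P0 0-2 | P1 2-12 | P3 12-22 | P0 22-38 | P2 38-54 |
Completion: P0=38  P1=12  P2=54  P3=22
Finish order: P1 → P3 → P0 → P2

P2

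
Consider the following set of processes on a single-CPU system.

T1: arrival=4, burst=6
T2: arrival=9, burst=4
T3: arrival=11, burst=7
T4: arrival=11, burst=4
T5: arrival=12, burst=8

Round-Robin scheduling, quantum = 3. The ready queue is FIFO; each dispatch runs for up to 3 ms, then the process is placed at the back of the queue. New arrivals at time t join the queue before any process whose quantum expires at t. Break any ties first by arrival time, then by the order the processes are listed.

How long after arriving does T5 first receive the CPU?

Gantt: | idle 0-4 | T1 4-10 | T2 10-13 | T3 13-16 | T4 16-19 | T5 19-22 | T2 22-23 | T3 23-26 | T4 26-27 | T5 27-30 | T3 30-31 | T5 31-33 |
Completion: T1=10  T2=23  T3=31  T4=27  T5=33
Turnaround (C−A): T1=6  T2=14  T3=20  T4=16  T5=21
Response(T5) = first start − arrival = 19 − 12 = 7

7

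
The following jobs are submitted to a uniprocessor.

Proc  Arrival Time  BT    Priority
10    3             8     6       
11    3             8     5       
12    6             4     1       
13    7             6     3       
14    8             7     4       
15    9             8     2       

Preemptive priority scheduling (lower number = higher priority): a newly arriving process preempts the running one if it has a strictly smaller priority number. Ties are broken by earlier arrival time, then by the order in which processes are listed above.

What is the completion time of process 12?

10

Timeline: | idle 0-3 | 11 3-6 | 12 6-10 | 15 10-18 | 13 18-24 | 14 24-31 | 11 31-36 | 10 36-44 |
Completion: 10=44  11=36  12=10  13=24  14=31  15=18
Turnaround (C−A): 10=41  11=33  12=4  13=17  14=23  15=9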